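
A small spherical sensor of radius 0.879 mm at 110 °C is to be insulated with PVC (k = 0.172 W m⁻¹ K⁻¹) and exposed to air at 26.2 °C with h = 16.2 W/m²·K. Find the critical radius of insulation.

For a sphere, r_cr = 2k_ins/h = 2·0.172/16.2 = 0.0212 m = 2.12 cm

r_cr = 2.12 cm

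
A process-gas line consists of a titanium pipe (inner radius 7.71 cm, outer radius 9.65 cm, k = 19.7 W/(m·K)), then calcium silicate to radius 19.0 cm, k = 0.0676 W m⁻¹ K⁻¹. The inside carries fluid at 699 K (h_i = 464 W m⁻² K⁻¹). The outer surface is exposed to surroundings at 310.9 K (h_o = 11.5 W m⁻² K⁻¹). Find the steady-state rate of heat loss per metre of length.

Series thermal resistances, inner to outer:
  R'_conv,in = 1/(2πr h) = 1/(2π·0.0771·464) = 0.004449 m·K/W
  R'_titanium = ln(0.0965/0.0771)/(2πk) = 0.2244/(2π·19.7) = 0.001813 m·K/W
  R'_calcium silicate = ln(0.190/0.0965)/(2πk) = 0.6775/(2π·0.0676) = 1.595 m·K/W
  R'_conv,out = 1/(2πr h) = 1/(2π·0.190·11.5) = 0.07284 m·K/W
ΣR = 0.004449 + 0.001813 + 1.595 + 0.07284 = 1.674 m·K/W
Q' = ΔT/ΣR = (699 K − 310.9 K)/1.674 = 232 W/m

Q' = 232 W/m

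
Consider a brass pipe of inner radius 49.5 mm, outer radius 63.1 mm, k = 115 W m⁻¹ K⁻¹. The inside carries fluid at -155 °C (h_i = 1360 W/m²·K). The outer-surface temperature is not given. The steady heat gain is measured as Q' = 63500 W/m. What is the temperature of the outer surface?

Series resistances:
  R'_conv,in = 1/(2πr h) = 1/(2π·0.0495·1360) = 0.002364 m·K/W
  R'_brass = ln(0.0631/0.0495)/(2πk) = 0.2427/(2π·115) = 3.360×10^-4 m·K/W
ΣR = 0.002700 m·K/W
ΔT = Q'·ΣR = 63500 × 0.002700 = 171.5 K
Heat flows inward, so T_out = T_in + ΔT = -155 + 171.5 = 16.5 °C

T_out = 16.5 °C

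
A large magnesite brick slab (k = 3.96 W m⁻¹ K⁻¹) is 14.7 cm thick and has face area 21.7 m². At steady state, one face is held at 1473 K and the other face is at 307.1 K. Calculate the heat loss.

Q = 6.82×10^5 W

Q = kA·ΔT/L = 3.96 × 21.7 × |1473 K − 307.1 K| / 0.147 = 6.82×10^5 W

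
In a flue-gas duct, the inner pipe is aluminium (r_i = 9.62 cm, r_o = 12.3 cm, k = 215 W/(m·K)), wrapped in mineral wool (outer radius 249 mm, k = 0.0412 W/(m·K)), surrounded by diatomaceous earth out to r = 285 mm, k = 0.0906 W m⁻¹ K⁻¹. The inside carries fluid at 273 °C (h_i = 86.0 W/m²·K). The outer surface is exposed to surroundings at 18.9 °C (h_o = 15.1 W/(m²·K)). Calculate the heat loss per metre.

Treat each layer as a resistance in series:
  R'_conv,in = 1/(2πr h) = 1/(2π·0.0962·86.0) = 0.01924 m·K/W
  R'_aluminium = ln(0.123/0.0962)/(2πk) = 0.2458/(2π·215) = 1.819×10^-4 m·K/W
  R'_mineral wool = ln(0.249/0.123)/(2πk) = 0.7053/(2π·0.0412) = 2.724 m·K/W
  R'_diatomaceous earth = ln(0.285/0.249)/(2πk) = 0.1350/(2π·0.0906) = 0.2372 m·K/W
  R'_conv,out = 1/(2πr h) = 1/(2π·0.285·15.1) = 0.03698 m·K/W
ΣR = 0.01924 + 1.819×10^-4 + 2.724 + 0.2372 + 0.03698 = 3.018 m·K/W
Q' = ΔT/ΣR = (273 °C − 18.9 °C)/3.018 = 84.2 W/m

Q' = 84.2 W/m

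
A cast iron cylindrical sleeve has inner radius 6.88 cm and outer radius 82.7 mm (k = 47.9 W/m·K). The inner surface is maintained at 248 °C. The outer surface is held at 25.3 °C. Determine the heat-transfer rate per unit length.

Q' = 2πk·ΔT/ln(r₂/r₁) = 2π × 47.9 × 222.7 / ln(0.0827/0.0688) = 3.64×10^5 W/m

Q' = 3.64×10^5 W/m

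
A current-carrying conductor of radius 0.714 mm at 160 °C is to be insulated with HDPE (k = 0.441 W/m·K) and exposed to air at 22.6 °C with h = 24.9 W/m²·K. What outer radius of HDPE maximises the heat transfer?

r_cr = 1.77 cm

For a cylinder, r_cr = k_ins/h = 0.441/24.9 = 0.0177 m = 1.77 cm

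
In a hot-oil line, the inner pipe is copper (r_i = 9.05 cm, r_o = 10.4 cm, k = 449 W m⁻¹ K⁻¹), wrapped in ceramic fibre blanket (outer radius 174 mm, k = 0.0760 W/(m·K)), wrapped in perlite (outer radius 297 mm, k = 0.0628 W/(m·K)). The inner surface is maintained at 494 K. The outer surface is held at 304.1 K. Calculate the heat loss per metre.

Q' = 78.1 W/m

Series thermal resistances, inner to outer:
  R'_copper = ln(0.104/0.0905)/(2πk) = 0.1390/(2π·449) = 4.929×10^-5 m·K/W
  R'_ceramic fibre blanket = ln(0.174/0.104)/(2πk) = 0.5147/(2π·0.0760) = 1.078 m·K/W
  R'_perlite = ln(0.297/0.174)/(2πk) = 0.5347/(2π·0.0628) = 1.355 m·K/W
ΣR = 4.929×10^-5 + 1.078 + 1.355 = 2.433 m·K/W
Q' = ΔT/ΣR = (494 K − 304.1 K)/2.433 = 78.1 W/m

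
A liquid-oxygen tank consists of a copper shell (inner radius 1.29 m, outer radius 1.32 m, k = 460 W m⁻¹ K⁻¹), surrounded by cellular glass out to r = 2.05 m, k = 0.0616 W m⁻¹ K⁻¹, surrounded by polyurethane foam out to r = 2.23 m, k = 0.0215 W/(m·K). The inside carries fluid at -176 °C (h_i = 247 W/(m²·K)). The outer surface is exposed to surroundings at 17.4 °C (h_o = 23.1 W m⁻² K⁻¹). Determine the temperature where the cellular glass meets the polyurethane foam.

T = -39.8 °C

Series thermal resistances, inner to outer:
  R_conv,in = 1/(4πr²h) = 1/(4π·1.29²·247) = 1.936×10^-4 K/W
  R_copper = (1/1.29 − 1/1.32)/(4πk) = 0.01762/(4π·460) = 3.048×10^-6 K/W
  R_cellular glass = (1/1.32 − 1/2.05)/(4πk) = 0.2698/(4π·0.0616) = 0.3485 K/W
  R_polyurethane foam = (1/2.05 − 1/2.23)/(4πk) = 0.03937/(4π·0.0215) = 0.1457 K/W
  R_conv,out = 1/(4πr²h) = 1/(4π·2.23²·23.1) = 6.927×10^-4 K/W
ΣR = 1.936×10^-4 + 3.048×10^-6 + 0.3485 + 0.1457 + 6.927×10^-4 = 0.4951 K/W
Q = ΔT/ΣR = (-176 °C − 17.4 °C)/0.4951 = -390.6 W
From the inner boundary to the cellular glass/polyurethane foam interface, ΣR_partial = 0.3487 K/W.
T_interface = T_in − Q·ΣR_partial = -176 °C − (-390.6)(0.3487) = -39.8 °C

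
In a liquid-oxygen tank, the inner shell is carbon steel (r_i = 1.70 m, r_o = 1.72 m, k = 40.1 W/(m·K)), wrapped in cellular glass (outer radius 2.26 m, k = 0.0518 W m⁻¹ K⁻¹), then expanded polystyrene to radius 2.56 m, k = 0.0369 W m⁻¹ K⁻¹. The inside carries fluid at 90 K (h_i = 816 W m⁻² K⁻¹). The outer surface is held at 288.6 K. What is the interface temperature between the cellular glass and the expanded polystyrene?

T = 220.3 K

Treat each layer as a resistance in series:
  R_conv,in = 1/(4πr²h) = 1/(4π·1.70²·816) = 3.374×10^-5 K/W
  R_carbon steel = (1/1.70 − 1/1.72)/(4πk) = 0.006840/(4π·40.1) = 1.357×10^-5 K/W
  R_cellular glass = (1/1.72 − 1/2.26)/(4πk) = 0.1389/(4π·0.0518) = 0.2134 K/W
  R_expanded polystyrene = (1/2.26 − 1/2.56)/(4πk) = 0.05185/(4π·0.0369) = 0.1118 K/W
ΣR = 3.374×10^-5 + 1.357×10^-5 + 0.2134 + 0.1118 = 0.3252 K/W
Q = ΔT/ΣR = (90 K − 288.6 K)/0.3252 = -610.7 W
From the inner boundary to the cellular glass/expanded polystyrene interface, ΣR_partial = 0.2134 K/W.
T_interface = T_in − Q·ΣR_partial = 90 K − (-610.7)(0.2134) = 220.3 K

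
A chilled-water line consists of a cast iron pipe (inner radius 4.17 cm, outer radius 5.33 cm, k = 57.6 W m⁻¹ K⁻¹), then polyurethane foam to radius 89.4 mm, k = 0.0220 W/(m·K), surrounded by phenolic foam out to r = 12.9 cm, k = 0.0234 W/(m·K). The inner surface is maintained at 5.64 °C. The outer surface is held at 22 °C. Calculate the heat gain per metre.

Q' = 2.62 W/m

Series thermal resistances, inner to outer:
  R'_cast iron = ln(0.0533/0.0417)/(2πk) = 0.2454/(2π·57.6) = 6.782×10^-4 m·K/W
  R'_polyurethane foam = ln(0.0894/0.0533)/(2πk) = 0.5172/(2π·0.0220) = 3.741 m·K/W
  R'_phenolic foam = ln(0.129/0.0894)/(2πk) = 0.3667/(2π·0.0234) = 2.494 m·K/W
ΣR = 6.782×10^-4 + 3.741 + 2.494 = 6.236 m·K/W
Q' = ΔT/ΣR = (5.64 °C − 22 °C)/6.236 = -2.62 W/m
(Negative Q' ⇒ heat flows inward; heat gain = 2.62 W/m.)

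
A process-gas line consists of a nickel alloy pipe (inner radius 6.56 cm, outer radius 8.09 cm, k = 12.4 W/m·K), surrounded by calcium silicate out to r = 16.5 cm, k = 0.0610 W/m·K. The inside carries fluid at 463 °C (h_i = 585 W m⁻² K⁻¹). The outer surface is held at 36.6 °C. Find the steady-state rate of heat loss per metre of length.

Treat each layer as a resistance in series:
  R'_conv,in = 1/(2πr h) = 1/(2π·0.0656·585) = 0.004147 m·K/W
  R'_nickel alloy = ln(0.0809/0.0656)/(2πk) = 0.2096/(2π·12.4) = 0.002691 m·K/W
  R'_calcium silicate = ln(0.165/0.0809)/(2πk) = 0.7127/(2π·0.0610) = 1.860 m·K/W
ΣR = 0.004147 + 0.002691 + 1.860 = 1.867 m·K/W
Q' = ΔT/ΣR = (463 °C − 36.6 °C)/1.867 = 228 W/m

Q' = 228 W/m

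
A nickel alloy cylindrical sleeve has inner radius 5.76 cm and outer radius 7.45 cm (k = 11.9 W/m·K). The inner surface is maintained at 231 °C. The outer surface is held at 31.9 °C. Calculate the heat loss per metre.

Q' = 2πk·ΔT/ln(r₂/r₁) = 2π × 11.9 × 199.1 / ln(0.0745/0.0576) = 57900 W/m

Q' = 57900 W/m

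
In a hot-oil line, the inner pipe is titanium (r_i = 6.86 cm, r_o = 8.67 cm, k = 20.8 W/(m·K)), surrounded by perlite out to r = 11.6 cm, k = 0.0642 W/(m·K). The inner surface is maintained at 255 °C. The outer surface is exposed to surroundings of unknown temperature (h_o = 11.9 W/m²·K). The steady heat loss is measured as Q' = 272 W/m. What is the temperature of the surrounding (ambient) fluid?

Series resistances:
  R'_titanium = ln(0.0867/0.0686)/(2πk) = 0.2342/(2π·20.8) = 0.001792 m·K/W
  R'_perlite = ln(0.116/0.0867)/(2πk) = 0.2911/(2π·0.0642) = 0.7217 m·K/W
  R'_conv,out = 1/(2πr h) = 1/(2π·0.116·11.9) = 0.1153 m·K/W
ΣR = 0.8388 m·K/W
ΔT = Q'·ΣR = 272 × 0.8388 = 228.2 K
Heat flows outward, so T_out = T_in − ΔT = 255 − 228.2 = 26.8 °C

T_out = 26.8 °C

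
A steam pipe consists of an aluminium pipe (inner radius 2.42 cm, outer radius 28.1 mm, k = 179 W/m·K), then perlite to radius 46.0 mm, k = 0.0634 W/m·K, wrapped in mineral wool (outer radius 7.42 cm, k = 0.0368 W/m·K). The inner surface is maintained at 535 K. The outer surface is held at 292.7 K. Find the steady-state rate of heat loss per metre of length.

Q' = 73.3 W/m

Series thermal resistances, inner to outer:
  R'_aluminium = ln(0.0281/0.0242)/(2πk) = 0.1494/(2π·179) = 1.329×10^-4 m·K/W
  R'_perlite = ln(0.0460/0.0281)/(2πk) = 0.4929/(2π·0.0634) = 1.237 m·K/W
  R'_mineral wool = ln(0.0742/0.0460)/(2πk) = 0.4781/(2π·0.0368) = 2.068 m·K/W
ΣR = 1.329×10^-4 + 1.237 + 2.068 = 3.305 m·K/W
Q' = ΔT/ΣR = (535 K − 292.7 K)/3.305 = 73.3 W/m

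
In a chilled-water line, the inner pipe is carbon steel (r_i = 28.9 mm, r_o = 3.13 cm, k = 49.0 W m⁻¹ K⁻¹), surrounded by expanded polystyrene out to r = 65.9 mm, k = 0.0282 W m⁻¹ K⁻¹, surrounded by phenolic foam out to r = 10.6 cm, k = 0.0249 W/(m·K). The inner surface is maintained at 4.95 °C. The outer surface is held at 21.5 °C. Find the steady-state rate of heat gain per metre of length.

Resistance network (inner→outer):
  R'_carbon steel = ln(0.0313/0.0289)/(2πk) = 0.07978/(2π·49.0) = 2.591×10^-4 m·K/W
  R'_expanded polystyrene = ln(0.0659/0.0313)/(2πk) = 0.7445/(2π·0.0282) = 4.202 m·K/W
  R'_phenolic foam = ln(0.106/0.0659)/(2πk) = 0.4753/(2π·0.0249) = 3.038 m·K/W
ΣR = 2.591×10^-4 + 4.202 + 3.038 = 7.240 m·K/W
Q' = ΔT/ΣR = (4.95 °C − 21.5 °C)/7.240 = -2.29 W/m
(Negative Q' ⇒ heat flows inward; heat gain = 2.29 W/m.)

Q' = 2.29 W/m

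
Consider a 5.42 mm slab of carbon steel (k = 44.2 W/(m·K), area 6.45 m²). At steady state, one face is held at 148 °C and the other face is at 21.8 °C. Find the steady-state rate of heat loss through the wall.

Q = kA·ΔT/L = 44.2 × 6.45 × |148 °C − 21.8 °C| / 0.00542 = 6.64×10^6 W

Q = 6640 kW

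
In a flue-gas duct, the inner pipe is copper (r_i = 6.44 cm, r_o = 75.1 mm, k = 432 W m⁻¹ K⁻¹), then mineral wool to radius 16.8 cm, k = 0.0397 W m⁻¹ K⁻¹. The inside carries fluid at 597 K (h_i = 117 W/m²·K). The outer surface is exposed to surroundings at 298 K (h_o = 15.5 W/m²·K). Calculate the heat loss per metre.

Q' = 90.3 W/m

Series thermal resistances, inner to outer:
  R'_conv,in = 1/(2πr h) = 1/(2π·0.0644·117) = 0.02112 m·K/W
  R'_copper = ln(0.0751/0.0644)/(2πk) = 0.1537/(2π·432) = 5.663×10^-5 m·K/W
  R'_mineral wool = ln(0.168/0.0751)/(2πk) = 0.8051/(2π·0.0397) = 3.228 m·K/W
  R'_conv,out = 1/(2πr h) = 1/(2π·0.168·15.5) = 0.06112 m·K/W
ΣR = 0.02112 + 5.663×10^-5 + 3.228 + 0.06112 = 3.310 m·K/W
Q' = ΔT/ΣR = (597 K − 298 K)/3.310 = 90.3 W/m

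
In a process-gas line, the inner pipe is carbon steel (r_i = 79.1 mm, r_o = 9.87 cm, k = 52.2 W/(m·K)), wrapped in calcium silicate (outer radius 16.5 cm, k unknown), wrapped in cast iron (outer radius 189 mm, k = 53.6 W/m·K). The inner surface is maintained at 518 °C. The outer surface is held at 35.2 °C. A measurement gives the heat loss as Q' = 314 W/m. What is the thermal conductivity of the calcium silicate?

k = 0.0532 W/m·K

ΣR = ΔT/Q' = |518 − 35.2|/314 = 1.538 m·K/W
Known resistances:
  R'_carbon steel = ln(0.0987/0.0791)/(2πk) = 0.2214/(2π·52.2) = 6.750×10^-4 m·K/W
  R'_cast iron = ln(0.189/0.165)/(2πk) = 0.1358/(2π·53.6) = 4.032×10^-4 m·K/W
R_calcium silicate = ΣR − ΣR_known = 1.538 − 0.001078 = 1.537 m·K/W
ln(r₂/r₁)/(2πk) = 1.537 ⇒ k = 0.5139/(2π·1.537) = 0.0532 W/m·K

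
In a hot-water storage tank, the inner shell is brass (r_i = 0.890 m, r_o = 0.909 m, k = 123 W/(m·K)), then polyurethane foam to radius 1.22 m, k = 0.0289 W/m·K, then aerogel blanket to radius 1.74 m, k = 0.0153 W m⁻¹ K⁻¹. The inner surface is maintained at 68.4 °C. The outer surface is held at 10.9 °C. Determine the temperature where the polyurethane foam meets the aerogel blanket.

T = 46.7 °C

Series thermal resistances, inner to outer:
  R_brass = (1/0.890 − 1/0.909)/(4πk) = 0.02349/(4π·123) = 1.519×10^-5 K/W
  R_polyurethane foam = (1/0.909 − 1/1.22)/(4πk) = 0.2804/(4π·0.0289) = 0.7722 K/W
  R_aerogel blanket = (1/1.22 − 1/1.74)/(4πk) = 0.2450/(4π·0.0153) = 1.274 K/W
ΣR = 1.519×10^-5 + 0.7722 + 1.274 = 2.046 K/W
Q = ΔT/ΣR = (68.4 °C − 10.9 °C)/2.046 = 28.10 W
From the inner boundary to the polyurethane foam/aerogel blanket interface, ΣR_partial = 0.7722 K/W.
T_interface = T_in − Q·ΣR_partial = 68.4 °C − (28.10)(0.7722) = 46.7 °C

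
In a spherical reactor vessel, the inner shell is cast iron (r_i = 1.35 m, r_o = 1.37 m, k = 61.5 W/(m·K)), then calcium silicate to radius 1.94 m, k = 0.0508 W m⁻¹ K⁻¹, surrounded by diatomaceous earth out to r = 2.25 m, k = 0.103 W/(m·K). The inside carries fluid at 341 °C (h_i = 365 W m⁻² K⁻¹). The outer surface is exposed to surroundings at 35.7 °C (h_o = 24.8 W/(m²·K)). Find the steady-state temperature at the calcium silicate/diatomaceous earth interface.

T = 79.0 °C

Treat each layer as a resistance in series:
  R_conv,in = 1/(4πr²h) = 1/(4π·1.35²·365) = 1.196×10^-4 K/W
  R_cast iron = (1/1.35 − 1/1.37)/(4πk) = 0.01081/(4π·61.5) = 1.399×10^-5 K/W
  R_calcium silicate = (1/1.37 − 1/1.94)/(4πk) = 0.2145/(4π·0.0508) = 0.3360 K/W
  R_diatomaceous earth = (1/1.94 − 1/2.25)/(4πk) = 0.07102/(4π·0.103) = 0.05487 K/W
  R_conv,out = 1/(4πr²h) = 1/(4π·2.25²·24.8) = 6.338×10^-4 K/W
ΣR = 1.196×10^-4 + 1.399×10^-5 + 0.3360 + 0.05487 + 6.338×10^-4 = 0.3916 K/W
Q = ΔT/ΣR = (341 °C − 35.7 °C)/0.3916 = 779.6 W
From the inner boundary to the calcium silicate/diatomaceous earth interface, ΣR_partial = 0.3361 K/W.
T_interface = T_in − Q·ΣR_partial = 341 °C − (779.6)(0.3361) = 79.0 °C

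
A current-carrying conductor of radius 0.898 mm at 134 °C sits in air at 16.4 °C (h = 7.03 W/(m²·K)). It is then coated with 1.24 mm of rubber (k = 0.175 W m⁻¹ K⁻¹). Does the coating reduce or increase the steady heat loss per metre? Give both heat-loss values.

increases: 4.66 → 10.3 W/m

Critical radius for a cylinder: r_cr = k/h = 0.0249 m = 2.49 cm.
Outer radius after coating: r₂ = 8.98×10^-4 + 0.00124 = 0.002138 m.
Since r₁ < r_cr and r₂ ≤ r_cr, the coating moves toward the maximum at r_cr — heat loss rises.
Bare: R = 1/(2πr₁h) = 25.21 m·K/W; Q = 117.6/25.21 = 4.66 W/m.
Coated: R = R_cond + R_conv = 11.38 m·K/W; Q = 117.6/11.38 = 10.3 W/m.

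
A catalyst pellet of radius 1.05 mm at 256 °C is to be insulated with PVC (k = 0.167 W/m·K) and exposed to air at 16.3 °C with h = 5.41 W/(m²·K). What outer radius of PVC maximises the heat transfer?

r_cr = 6.17 cm

For a sphere, r_cr = 2k_ins/h = 2·0.167/5.41 = 0.0617 m = 6.17 cm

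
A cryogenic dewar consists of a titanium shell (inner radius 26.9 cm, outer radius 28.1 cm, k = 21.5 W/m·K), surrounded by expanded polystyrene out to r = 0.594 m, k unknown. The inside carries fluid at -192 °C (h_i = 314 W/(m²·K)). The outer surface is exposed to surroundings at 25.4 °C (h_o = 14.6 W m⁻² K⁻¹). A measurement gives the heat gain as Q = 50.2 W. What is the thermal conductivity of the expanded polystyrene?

k = 0.0346 W/m·K

ΣR = ΔT/Q = |-192 − 25.4|/50.2 = 4.331 K/W
Known resistances:
  R_conv,in = 1/(4πr²h) = 1/(4π·0.269²·314) = 0.003502 K/W
  R_titanium = (1/0.269 − 1/0.281)/(4πk) = 0.1588/(4π·21.5) = 5.876×10^-4 K/W
  R_conv,out = 1/(4πr²h) = 1/(4π·0.594²·14.6) = 0.01545 K/W
R_expanded polystyrene = ΣR − ΣR_known = 4.331 − 0.01954 = 4.311 K/W
(1/r₁−1/r₂)/(4πk) = 4.311 ⇒ k = 1.875/(4π·4.311) = 0.0346 W/m·K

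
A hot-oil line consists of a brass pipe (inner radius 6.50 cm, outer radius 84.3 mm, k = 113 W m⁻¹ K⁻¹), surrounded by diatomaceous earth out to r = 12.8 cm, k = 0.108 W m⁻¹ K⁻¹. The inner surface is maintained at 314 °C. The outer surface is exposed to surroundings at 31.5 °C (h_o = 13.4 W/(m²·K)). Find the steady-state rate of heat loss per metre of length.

Q' = 399 W/m

Resistance network (inner→outer):
  R'_brass = ln(0.0843/0.0650)/(2πk) = 0.2600/(2π·113) = 3.662×10^-4 m·K/W
  R'_diatomaceous earth = ln(0.128/0.0843)/(2πk) = 0.4176/(2π·0.108) = 0.6155 m·K/W
  R'_conv,out = 1/(2πr h) = 1/(2π·0.128·13.4) = 0.09279 m·K/W
ΣR = 3.662×10^-4 + 0.6155 + 0.09279 = 0.7087 m·K/W
Q' = ΔT/ΣR = (314 °C − 31.5 °C)/0.7087 = 399 W/m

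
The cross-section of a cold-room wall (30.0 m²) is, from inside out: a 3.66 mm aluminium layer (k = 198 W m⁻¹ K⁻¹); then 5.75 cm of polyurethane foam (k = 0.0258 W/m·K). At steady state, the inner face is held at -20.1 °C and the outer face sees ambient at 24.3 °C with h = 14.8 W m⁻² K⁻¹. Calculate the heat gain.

Treat each layer as a resistance in series:
  R_aluminium = L/(kA) = 0.00366/(198·30.0) = 6.162×10^-7 K/W
  R_polyurethane foam = L/(kA) = 0.0575/(0.0258·30.0) = 0.07429 K/W
  R_conv,out = 1/(hA) = 1/(14.8·30.0) = 0.002252 K/W
ΣR = 6.162×10^-7 + 0.07429 + 0.002252 = 0.07654 K/W
Q = ΔT/ΣR = (-20.1 °C − 24.3 °C)/0.07654 = -580 W
(Negative Q ⇒ heat flows inward; heat gain = 580 W.)

Q = 580 W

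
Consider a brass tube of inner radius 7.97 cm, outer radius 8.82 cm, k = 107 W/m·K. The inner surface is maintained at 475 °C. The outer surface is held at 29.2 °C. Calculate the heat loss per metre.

Q' = 2πk·ΔT/ln(r₂/r₁) = 2π × 107 × 445.8 / ln(0.0882/0.0797) = 2.96×10^6 W/m

Q' = 2960 kW/m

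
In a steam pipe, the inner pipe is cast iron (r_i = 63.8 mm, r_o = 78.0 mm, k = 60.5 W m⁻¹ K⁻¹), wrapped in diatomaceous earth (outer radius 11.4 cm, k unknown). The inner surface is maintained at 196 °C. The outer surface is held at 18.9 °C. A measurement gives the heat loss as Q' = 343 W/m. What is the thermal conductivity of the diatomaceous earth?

ΣR = ΔT/Q' = |196 − 18.9|/343 = 0.5163 m·K/W
Known resistances:
  R'_cast iron = ln(0.0780/0.0638)/(2πk) = 0.2010/(2π·60.5) = 5.286×10^-4 m·K/W
R_diatomaceous earth = ΣR − ΣR_known = 0.5163 − 5.286×10^-4 = 0.5158 m·K/W
ln(r₂/r₁)/(2πk) = 0.5158 ⇒ k = 0.3795/(2π·0.5158) = 0.117 W/m·K

k = 0.117 W/m·K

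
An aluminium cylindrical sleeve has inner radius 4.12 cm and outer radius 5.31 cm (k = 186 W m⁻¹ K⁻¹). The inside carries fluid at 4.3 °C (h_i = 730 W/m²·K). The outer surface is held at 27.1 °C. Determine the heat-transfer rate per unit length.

Q' = 4140 W/m

Treat each layer as a resistance in series:
  R'_conv,in = 1/(2πr h) = 1/(2π·0.0412·730) = 0.005292 m·K/W
  R'_aluminium = ln(0.0531/0.0412)/(2πk) = 0.2537/(2π·186) = 2.171×10^-4 m·K/W
ΣR = 0.005292 + 2.171×10^-4 = 0.005509 m·K/W
Q' = ΔT/ΣR = (4.3 °C − 27.1 °C)/0.005509 = -4140 W/m
(Negative Q' ⇒ heat flows inward; heat gain = 4140 W/m.)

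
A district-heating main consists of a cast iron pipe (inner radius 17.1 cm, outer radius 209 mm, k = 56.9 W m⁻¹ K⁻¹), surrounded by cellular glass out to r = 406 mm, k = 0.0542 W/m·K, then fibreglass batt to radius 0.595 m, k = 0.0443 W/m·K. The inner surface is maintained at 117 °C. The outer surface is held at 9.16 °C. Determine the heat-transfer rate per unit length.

Q' = 32.4 W/m

Treat each layer as a resistance in series:
  R'_cast iron = ln(0.209/0.171)/(2πk) = 0.2007/(2π·56.9) = 5.613×10^-4 m·K/W
  R'_cellular glass = ln(0.406/0.209)/(2πk) = 0.6640/(2π·0.0542) = 1.950 m·K/W
  R'_fibreglass batt = ln(0.595/0.406)/(2πk) = 0.3822/(2π·0.0443) = 1.373 m·K/W
ΣR = 5.613×10^-4 + 1.950 + 1.373 = 3.324 m·K/W
Q' = ΔT/ΣR = (117 °C − 9.16 °C)/3.324 = 32.4 W/m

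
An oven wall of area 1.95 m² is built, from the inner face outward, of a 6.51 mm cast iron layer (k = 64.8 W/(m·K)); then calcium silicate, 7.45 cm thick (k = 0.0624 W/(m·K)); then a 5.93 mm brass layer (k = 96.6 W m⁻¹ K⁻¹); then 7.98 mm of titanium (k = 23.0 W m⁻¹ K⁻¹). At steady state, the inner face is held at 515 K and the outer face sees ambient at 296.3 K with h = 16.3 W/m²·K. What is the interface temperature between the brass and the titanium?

T = 307.0 K

Series thermal resistances, inner to outer:
  R_cast iron = L/(kA) = 0.00651/(64.8·1.95) = 5.152×10^-5 K/W
  R_calcium silicate = L/(kA) = 0.0745/(0.0624·1.95) = 0.6123 K/W
  R_brass = L/(kA) = 0.00593/(96.6·1.95) = 3.148×10^-5 K/W
  R_titanium = L/(kA) = 0.00798/(23.0·1.95) = 1.779×10^-4 K/W
  R_conv,out = 1/(hA) = 1/(16.3·1.95) = 0.03146 K/W
ΣR = 5.152×10^-5 + 0.6123 + 3.148×10^-5 + 1.779×10^-4 + 0.03146 = 0.6440 K/W
Q = ΔT/ΣR = (515 K − 296.3 K)/0.6440 = 339.6 W
From the inner boundary to the brass/titanium interface, ΣR_partial = 0.6124 K/W.
T_interface = T_in − Q·ΣR_partial = 515 K − (339.6)(0.6124) = 307.0 K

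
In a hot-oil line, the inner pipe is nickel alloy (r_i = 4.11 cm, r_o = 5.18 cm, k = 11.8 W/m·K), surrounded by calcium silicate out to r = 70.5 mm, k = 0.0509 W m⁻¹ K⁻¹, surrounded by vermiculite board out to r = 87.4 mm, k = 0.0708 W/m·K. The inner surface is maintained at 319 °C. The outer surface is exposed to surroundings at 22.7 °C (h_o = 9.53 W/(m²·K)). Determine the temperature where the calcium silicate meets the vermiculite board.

T = 144 °C

Series thermal resistances, inner to outer:
  R'_nickel alloy = ln(0.0518/0.0411)/(2πk) = 0.2314/(2π·11.8) = 0.003121 m·K/W
  R'_calcium silicate = ln(0.0705/0.0518)/(2πk) = 0.3082/(2π·0.0509) = 0.9638 m·K/W
  R'_vermiculite board = ln(0.0874/0.0705)/(2πk) = 0.2149/(2π·0.0708) = 0.4830 m·K/W
  R'_conv,out = 1/(2πr h) = 1/(2π·0.0874·9.53) = 0.1911 m·K/W
ΣR = 0.003121 + 0.9638 + 0.4830 + 0.1911 = 1.641 m·K/W
Q' = ΔT/ΣR = (319 °C − 22.7 °C)/1.641 = 180.6 W/m
From the inner boundary to the calcium silicate/vermiculite board interface, ΣR_partial = 0.9669 m·K/W.
T_interface = T_in − Q'·ΣR_partial = 319 °C − (180.6)(0.9669) = 144 °C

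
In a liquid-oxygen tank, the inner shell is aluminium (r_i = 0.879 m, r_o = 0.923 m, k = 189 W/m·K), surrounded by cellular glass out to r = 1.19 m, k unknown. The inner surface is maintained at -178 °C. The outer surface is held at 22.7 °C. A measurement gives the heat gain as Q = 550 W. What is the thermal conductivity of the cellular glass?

k = 0.0530 W/m·K

ΣR = ΔT/Q = |-178 − 22.7|/550 = 0.3649 K/W
Known resistances:
  R_aluminium = (1/0.879 − 1/0.923)/(4πk) = 0.05423/(4π·189) = 2.283×10^-5 K/W
R_cellular glass = ΣR − ΣR_known = 0.3649 − 2.283×10^-5 = 0.3649 K/W
(1/r₁−1/r₂)/(4πk) = 0.3649 ⇒ k = 0.2431/(4π·0.3649) = 0.0530 W/m·K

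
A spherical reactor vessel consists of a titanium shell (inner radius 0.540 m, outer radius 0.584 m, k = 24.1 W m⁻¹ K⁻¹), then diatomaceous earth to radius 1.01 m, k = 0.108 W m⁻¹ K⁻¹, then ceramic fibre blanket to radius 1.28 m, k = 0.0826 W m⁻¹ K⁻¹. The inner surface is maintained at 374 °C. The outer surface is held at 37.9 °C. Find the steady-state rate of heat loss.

Q = 458 W

Series thermal resistances, inner to outer:
  R_titanium = (1/0.540 − 1/0.584)/(4πk) = 0.1395/(4π·24.1) = 4.607×10^-4 K/W
  R_diatomaceous earth = (1/0.584 − 1/1.01)/(4πk) = 0.7222/(4π·0.108) = 0.5322 K/W
  R_ceramic fibre blanket = (1/1.01 − 1/1.28)/(4πk) = 0.2088/(4π·0.0826) = 0.2012 K/W
ΣR = 4.607×10^-4 + 0.5322 + 0.2012 = 0.7339 K/W
Q = ΔT/ΣR = (374 °C − 37.9 °C)/0.7339 = 458 W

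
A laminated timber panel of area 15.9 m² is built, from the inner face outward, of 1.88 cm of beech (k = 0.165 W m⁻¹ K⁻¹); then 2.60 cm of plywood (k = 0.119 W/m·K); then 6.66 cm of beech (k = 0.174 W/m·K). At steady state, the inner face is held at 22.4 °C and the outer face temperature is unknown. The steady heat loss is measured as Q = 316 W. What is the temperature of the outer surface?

T_out = 8.19 °C

Sum the resistances:
  R_beech = L/(kA) = 0.0188/(0.165·15.9) = 0.007166 K/W
  R_plywood = L/(kA) = 0.0260/(0.119·15.9) = 0.01374 K/W
  R_beech = L/(kA) = 0.0666/(0.174·15.9) = 0.02407 K/W
ΣR = 0.04498 K/W
ΔT = Q·ΣR = 316 × 0.04498 = 14.21 K
Heat flows outward, so T_out = T_in − ΔT = 22.4 − 14.21 = 8.19 °C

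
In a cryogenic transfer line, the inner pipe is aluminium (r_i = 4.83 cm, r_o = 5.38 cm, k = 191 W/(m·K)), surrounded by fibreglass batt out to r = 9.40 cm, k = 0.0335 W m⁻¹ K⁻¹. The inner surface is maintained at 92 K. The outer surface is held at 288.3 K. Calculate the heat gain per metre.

Q' = 74.0 W/m

Series thermal resistances, inner to outer:
  R'_aluminium = ln(0.0538/0.0483)/(2πk) = 0.1078/(2π·191) = 8.986×10^-5 m·K/W
  R'_fibreglass batt = ln(0.0940/0.0538)/(2πk) = 0.5580/(2π·0.0335) = 2.651 m·K/W
ΣR = 8.986×10^-5 + 2.651 = 2.651 m·K/W
Q' = ΔT/ΣR = (92 K − 288.3 K)/2.651 = -74.0 W/m
(Negative Q' ⇒ heat flows inward; heat gain = 74.0 W/m.)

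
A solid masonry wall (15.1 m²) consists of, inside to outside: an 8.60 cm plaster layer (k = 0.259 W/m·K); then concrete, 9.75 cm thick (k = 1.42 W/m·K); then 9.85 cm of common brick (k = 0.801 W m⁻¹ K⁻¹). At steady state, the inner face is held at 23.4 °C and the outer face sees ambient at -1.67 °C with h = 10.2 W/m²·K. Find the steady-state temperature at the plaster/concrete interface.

T = 10.0 °C

Resistance network (inner→outer):
  R_plaster = L/(kA) = 0.0860/(0.259·15.1) = 0.02199 K/W
  R_concrete = L/(kA) = 0.0975/(1.42·15.1) = 0.004547 K/W
  R_common brick = L/(kA) = 0.0985/(0.801·15.1) = 0.008144 K/W
  R_conv,out = 1/(hA) = 1/(10.2·15.1) = 0.006493 K/W
ΣR = 0.02199 + 0.004547 + 0.008144 + 0.006493 = 0.04117 K/W
Q = ΔT/ΣR = (23.4 °C − -1.67 °C)/0.04117 = 608.9 W
From the inner boundary to the plaster/concrete interface, ΣR_partial = 0.02199 K/W.
T_interface = T_in − Q·ΣR_partial = 23.4 °C − (608.9)(0.02199) = 10.0 °C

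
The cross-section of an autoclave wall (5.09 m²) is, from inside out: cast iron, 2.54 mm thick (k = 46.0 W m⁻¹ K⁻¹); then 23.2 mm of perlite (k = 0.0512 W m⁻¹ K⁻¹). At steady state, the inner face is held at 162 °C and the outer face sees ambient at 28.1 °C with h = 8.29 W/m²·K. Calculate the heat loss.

Treat each layer as a resistance in series:
  R_cast iron = L/(kA) = 0.00254/(46.0·5.09) = 1.085×10^-5 K/W
  R_perlite = L/(kA) = 0.0232/(0.0512·5.09) = 0.08902 K/W
  R_conv,out = 1/(hA) = 1/(8.29·5.09) = 0.02370 K/W
ΣR = 1.085×10^-5 + 0.08902 + 0.02370 = 0.1127 K/W
Q = ΔT/ΣR = (162 °C − 28.1 °C)/0.1127 = 1190 W

Q = 1190 W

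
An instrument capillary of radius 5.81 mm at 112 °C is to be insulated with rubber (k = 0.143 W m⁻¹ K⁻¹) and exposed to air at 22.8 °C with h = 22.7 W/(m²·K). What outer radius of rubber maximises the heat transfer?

For a cylinder, r_cr = k_ins/h = 0.143/22.7 = 0.00630 m = 0.630 cm

r_cr = 0.630 cm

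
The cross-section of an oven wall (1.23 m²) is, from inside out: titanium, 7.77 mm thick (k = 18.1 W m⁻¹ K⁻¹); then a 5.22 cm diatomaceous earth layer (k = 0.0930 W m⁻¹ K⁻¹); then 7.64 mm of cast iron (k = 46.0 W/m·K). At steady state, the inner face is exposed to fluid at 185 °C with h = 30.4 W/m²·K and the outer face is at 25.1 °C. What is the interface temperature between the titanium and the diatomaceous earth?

T = 176 °C

Series thermal resistances, inner to outer:
  R_conv,in = 1/(hA) = 1/(30.4·1.23) = 0.02674 K/W
  R_titanium = L/(kA) = 0.00777/(18.1·1.23) = 3.490×10^-4 K/W
  R_diatomaceous earth = L/(kA) = 0.0522/(0.0930·1.23) = 0.4563 K/W
  R_cast iron = L/(kA) = 0.00764/(46.0·1.23) = 1.350×10^-4 K/W
ΣR = 0.02674 + 3.490×10^-4 + 0.4563 + 1.350×10^-4 = 0.4835 K/W
Q = ΔT/ΣR = (185 °C − 25.1 °C)/0.4835 = 330.7 W
From the inner boundary to the titanium/diatomaceous earth interface, ΣR_partial = 0.02709 K/W.
T_interface = T_in − Q·ΣR_partial = 185 °C − (330.7)(0.02709) = 176 °C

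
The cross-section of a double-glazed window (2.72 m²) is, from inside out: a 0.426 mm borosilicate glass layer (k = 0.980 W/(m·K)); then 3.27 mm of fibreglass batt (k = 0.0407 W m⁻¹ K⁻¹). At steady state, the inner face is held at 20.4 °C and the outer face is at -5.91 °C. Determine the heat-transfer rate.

Q = 886 W

Treat each layer as a resistance in series:
  R_borosilicate glass = L/(kA) = 4.26×10^-4/(0.980·2.72) = 1.598×10^-4 K/W
  R_fibreglass batt = L/(kA) = 0.00327/(0.0407·2.72) = 0.02954 K/W
ΣR = 1.598×10^-4 + 0.02954 = 0.02970 K/W
Q = ΔT/ΣR = (20.4 °C − -5.91 °C)/0.02970 = 886 W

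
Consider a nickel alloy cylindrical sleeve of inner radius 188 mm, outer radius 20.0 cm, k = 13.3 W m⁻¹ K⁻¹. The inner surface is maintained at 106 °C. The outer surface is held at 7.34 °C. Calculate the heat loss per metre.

Q' = 133 kW/m

Q' = 2πk·ΔT/ln(r₂/r₁) = 2π × 13.3 × 98.66 / ln(0.200/0.188) = 1.33×10^5 W/m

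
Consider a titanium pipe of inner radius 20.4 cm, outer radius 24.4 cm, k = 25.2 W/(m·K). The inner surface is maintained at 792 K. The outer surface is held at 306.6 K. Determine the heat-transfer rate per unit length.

Q' = 2πk·ΔT/ln(r₂/r₁) = 2π × 25.2 × 485.4 / ln(0.244/0.204) = 4.29×10^5 W/m

Q' = 4.29×10^5 W/m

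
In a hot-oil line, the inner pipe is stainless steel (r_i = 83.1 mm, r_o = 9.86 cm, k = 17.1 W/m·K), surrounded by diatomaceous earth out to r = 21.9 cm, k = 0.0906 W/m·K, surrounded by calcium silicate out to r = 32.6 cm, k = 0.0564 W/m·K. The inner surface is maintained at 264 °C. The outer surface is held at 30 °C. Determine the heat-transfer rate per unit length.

Q' = 92.6 W/m

Resistance network (inner→outer):
  R'_stainless steel = ln(0.0986/0.0831)/(2πk) = 0.1710/(2π·17.1) = 0.001592 m·K/W
  R'_diatomaceous earth = ln(0.219/0.0986)/(2πk) = 0.7980/(2π·0.0906) = 1.402 m·K/W
  R'_calcium silicate = ln(0.326/0.219)/(2πk) = 0.3978/(2π·0.0564) = 1.123 m·K/W
ΣR = 0.001592 + 1.402 + 1.123 = 2.527 m·K/W
Q' = ΔT/ΣR = (264 °C − 30 °C)/2.527 = 92.6 W/m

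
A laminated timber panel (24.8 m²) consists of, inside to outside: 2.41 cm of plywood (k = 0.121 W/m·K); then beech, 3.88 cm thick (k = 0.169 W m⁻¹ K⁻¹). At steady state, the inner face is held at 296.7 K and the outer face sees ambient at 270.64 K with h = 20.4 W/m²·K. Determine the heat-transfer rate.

Q = 1350 W

Treat each layer as a resistance in series:
  R_plywood = L/(kA) = 0.0241/(0.121·24.8) = 0.008031 K/W
  R_beech = L/(kA) = 0.0388/(0.169·24.8) = 0.009257 K/W
  R_conv,out = 1/(hA) = 1/(20.4·24.8) = 0.001977 K/W
ΣR = 0.008031 + 0.009257 + 0.001977 = 0.01927 K/W
Q = ΔT/ΣR = (296.7 K − 270.64 K)/0.01927 = 1350 W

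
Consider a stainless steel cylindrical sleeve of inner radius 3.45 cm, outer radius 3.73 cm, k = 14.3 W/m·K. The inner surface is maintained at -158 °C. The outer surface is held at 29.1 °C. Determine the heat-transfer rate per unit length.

Q' = 2πk·ΔT/ln(r₂/r₁) = 2π × 14.3 × 187.1 / ln(0.0373/0.0345) = 2.15×10^5 W/m

Q' = 2.15×10^5 W/m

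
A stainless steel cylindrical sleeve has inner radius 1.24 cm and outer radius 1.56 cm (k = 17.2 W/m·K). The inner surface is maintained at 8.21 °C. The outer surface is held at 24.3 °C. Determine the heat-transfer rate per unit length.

Q' = 2πk·ΔT/ln(r₂/r₁) = 2π × 17.2 × 16.09 / ln(0.0156/0.0124) = 7570 W/m

Q' = 7570 W/m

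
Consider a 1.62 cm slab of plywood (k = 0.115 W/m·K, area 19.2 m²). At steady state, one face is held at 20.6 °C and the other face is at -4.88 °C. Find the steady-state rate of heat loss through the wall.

Q = kA·ΔT/L = 0.115 × 19.2 × |20.6 °C − -4.88 °C| / 0.0162 = 3470 W

Q = 3.47 kW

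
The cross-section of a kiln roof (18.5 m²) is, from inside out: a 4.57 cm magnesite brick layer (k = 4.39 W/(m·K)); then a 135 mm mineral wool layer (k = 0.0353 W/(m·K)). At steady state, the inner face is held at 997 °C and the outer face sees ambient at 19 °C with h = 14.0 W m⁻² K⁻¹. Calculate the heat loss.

Q = 4630 W

Series thermal resistances, inner to outer:
  R_magnesite brick = L/(kA) = 0.0457/(4.39·18.5) = 5.627×10^-4 K/W
  R_mineral wool = L/(kA) = 0.135/(0.0353·18.5) = 0.2067 K/W
  R_conv,out = 1/(hA) = 1/(14.0·18.5) = 0.003861 K/W
ΣR = 5.627×10^-4 + 0.2067 + 0.003861 = 0.2111 K/W
Q = ΔT/ΣR = (997 °C − 19 °C)/0.2111 = 4630 W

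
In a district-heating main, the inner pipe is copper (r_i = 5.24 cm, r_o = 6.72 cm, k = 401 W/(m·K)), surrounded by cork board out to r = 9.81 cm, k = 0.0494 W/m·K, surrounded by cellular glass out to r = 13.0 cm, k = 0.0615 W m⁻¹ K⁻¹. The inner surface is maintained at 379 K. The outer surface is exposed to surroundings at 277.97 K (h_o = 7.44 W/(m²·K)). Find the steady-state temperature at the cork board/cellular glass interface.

T = 320.7 K

Resistance network (inner→outer):
  R'_copper = ln(0.0672/0.0524)/(2πk) = 0.2488/(2π·401) = 9.873×10^-5 m·K/W
  R'_cork board = ln(0.0981/0.0672)/(2πk) = 0.3783/(2π·0.0494) = 1.219 m·K/W
  R'_cellular glass = ln(0.130/0.0981)/(2πk) = 0.2815/(2π·0.0615) = 0.7286 m·K/W
  R'_conv,out = 1/(2πr h) = 1/(2π·0.130·7.44) = 0.1646 m·K/W
ΣR = 9.873×10^-5 + 1.219 + 0.7286 + 0.1646 = 2.112 m·K/W
Q' = ΔT/ΣR = (379 K − 277.97 K)/2.112 = 47.84 W/m
From the inner boundary to the cork board/cellular glass interface, ΣR_partial = 1.219 m·K/W.
T_interface = T_in − Q'·ΣR_partial = 379 K − (47.84)(1.219) = 320.7 K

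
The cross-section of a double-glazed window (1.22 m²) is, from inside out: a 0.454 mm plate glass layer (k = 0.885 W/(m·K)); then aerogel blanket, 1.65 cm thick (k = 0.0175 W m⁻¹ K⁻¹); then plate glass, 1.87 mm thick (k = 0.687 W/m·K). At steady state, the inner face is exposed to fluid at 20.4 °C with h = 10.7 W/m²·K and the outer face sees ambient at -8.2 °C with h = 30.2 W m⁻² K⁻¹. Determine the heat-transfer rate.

Q = 32.5 W

Resistance network (inner→outer):
  R_conv,in = 1/(hA) = 1/(10.7·1.22) = 0.07660 K/W
  R_plate glass = L/(kA) = 4.54×10^-4/(0.885·1.22) = 4.205×10^-4 K/W
  R_aerogel blanket = L/(kA) = 0.0165/(0.0175·1.22) = 0.7728 K/W
  R_plate glass = L/(kA) = 0.00187/(0.687·1.22) = 0.002231 K/W
  R_conv,out = 1/(hA) = 1/(30.2·1.22) = 0.02714 K/W
ΣR = 0.07660 + 4.205×10^-4 + 0.7728 + 0.002231 + 0.02714 = 0.8792 K/W
Q = ΔT/ΣR = (20.4 °C − -8.2 °C)/0.8792 = 32.5 W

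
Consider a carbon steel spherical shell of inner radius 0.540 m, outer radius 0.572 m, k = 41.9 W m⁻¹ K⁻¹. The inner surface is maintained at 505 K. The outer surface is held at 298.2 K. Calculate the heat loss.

Q = 1.05×10^6 W

Q = 4πk·ΔT/(1/r₁ − 1/r₂) = 4π × 41.9 × 206.8 / (1/0.540 − 1/0.572) = 1.05×10^6 W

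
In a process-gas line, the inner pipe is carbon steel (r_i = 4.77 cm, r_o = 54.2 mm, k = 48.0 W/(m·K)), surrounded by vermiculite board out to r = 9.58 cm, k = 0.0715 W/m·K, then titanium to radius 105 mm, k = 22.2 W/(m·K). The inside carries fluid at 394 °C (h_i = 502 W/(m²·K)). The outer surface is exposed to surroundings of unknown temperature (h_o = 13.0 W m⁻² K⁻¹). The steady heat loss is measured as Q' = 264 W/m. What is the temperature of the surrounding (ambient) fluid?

Series resistances:
  R'_conv,in = 1/(2πr h) = 1/(2π·0.0477·502) = 0.006647 m·K/W
  R'_carbon steel = ln(0.0542/0.0477)/(2πk) = 0.1277/(2π·48.0) = 4.236×10^-4 m·K/W
  R'_vermiculite board = ln(0.0958/0.0542)/(2πk) = 0.5696/(2π·0.0715) = 1.268 m·K/W
  R'_titanium = ln(0.105/0.0958)/(2πk) = 0.09170/(2π·22.2) = 6.574×10^-4 m·K/W
  R'_conv,out = 1/(2πr h) = 1/(2π·0.105·13.0) = 0.1166 m·K/W
ΣR = 1.392 m·K/W
ΔT = Q'·ΣR = 264 × 1.392 = 367.5 K
Heat flows outward, so T_out = T_in − ΔT = 394 − 367.5 = 26.5 °C

T_out = 26.5 °C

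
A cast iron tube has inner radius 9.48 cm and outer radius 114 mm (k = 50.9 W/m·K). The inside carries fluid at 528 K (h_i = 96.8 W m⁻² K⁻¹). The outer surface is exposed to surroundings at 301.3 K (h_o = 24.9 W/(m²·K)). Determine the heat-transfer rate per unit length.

Q' = 3.06 kW/m

Treat each layer as a resistance in series:
  R'_conv,in = 1/(2πr h) = 1/(2π·0.0948·96.8) = 0.01734 m·K/W
  R'_cast iron = ln(0.114/0.0948)/(2πk) = 0.1844/(2π·50.9) = 5.767×10^-4 m·K/W
  R'_conv,out = 1/(2πr h) = 1/(2π·0.114·24.9) = 0.05607 m·K/W
ΣR = 0.01734 + 5.767×10^-4 + 0.05607 = 0.07399 m·K/W
Q' = ΔT/ΣR = (528 K − 301.3 K)/0.07399 = 3060 W/m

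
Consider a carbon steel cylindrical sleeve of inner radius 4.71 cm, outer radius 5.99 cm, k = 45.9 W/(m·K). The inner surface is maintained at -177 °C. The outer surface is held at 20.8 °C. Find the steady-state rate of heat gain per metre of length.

Q' = 237 kW/m

Q' = 2πk·ΔT/ln(r₂/r₁) = 2π × 45.9 × 197.8 / ln(0.0599/0.0471) = 2.37×10^5 W/m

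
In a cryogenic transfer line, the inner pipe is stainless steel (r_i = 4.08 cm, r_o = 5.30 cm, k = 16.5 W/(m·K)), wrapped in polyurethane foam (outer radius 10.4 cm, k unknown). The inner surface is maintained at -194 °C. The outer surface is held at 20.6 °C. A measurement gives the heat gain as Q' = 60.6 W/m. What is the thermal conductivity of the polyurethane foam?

k = 0.0303 W/m·K

ΣR = ΔT/Q' = |-194 − 20.6|/60.6 = 3.541 m·K/W
Known resistances:
  R'_stainless steel = ln(0.0530/0.0408)/(2πk) = 0.2616/(2π·16.5) = 0.002523 m·K/W
R_polyurethane foam = ΣR − ΣR_known = 3.541 − 0.002523 = 3.538 m·K/W
ln(r₂/r₁)/(2πk) = 3.538 ⇒ k = 0.6741/(2π·3.538) = 0.0303 W/m·K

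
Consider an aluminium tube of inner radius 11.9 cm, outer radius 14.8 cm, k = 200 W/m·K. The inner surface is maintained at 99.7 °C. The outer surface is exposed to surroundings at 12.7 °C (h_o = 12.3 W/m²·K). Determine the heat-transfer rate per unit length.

Q' = 993 W/m

Resistance network (inner→outer):
  R'_aluminium = ln(0.148/0.119)/(2πk) = 0.2181/(2π·200) = 1.735×10^-4 m·K/W
  R'_conv,out = 1/(2πr h) = 1/(2π·0.148·12.3) = 0.08743 m·K/W
ΣR = 1.735×10^-4 + 0.08743 = 0.08760 m·K/W
Q' = ΔT/ΣR = (99.7 °C − 12.7 °C)/0.08760 = 993 W/m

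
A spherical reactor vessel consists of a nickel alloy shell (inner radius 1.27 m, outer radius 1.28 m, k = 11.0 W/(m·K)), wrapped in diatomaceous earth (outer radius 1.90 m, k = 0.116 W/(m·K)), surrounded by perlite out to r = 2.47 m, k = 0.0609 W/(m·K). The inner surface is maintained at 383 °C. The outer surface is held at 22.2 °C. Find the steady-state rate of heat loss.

Q = 1080 W

Series thermal resistances, inner to outer:
  R_nickel alloy = (1/1.27 − 1/1.28)/(4πk) = 0.006152/(4π·11.0) = 4.450×10^-5 K/W
  R_diatomaceous earth = (1/1.28 − 1/1.90)/(4πk) = 0.2549/(4π·0.116) = 0.1749 K/W
  R_perlite = (1/1.90 − 1/2.47)/(4πk) = 0.1215/(4π·0.0609) = 0.1587 K/W
ΣR = 4.450×10^-5 + 0.1749 + 0.1587 = 0.3336 K/W
Q = ΔT/ΣR = (383 °C − 22.2 °C)/0.3336 = 1080 W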